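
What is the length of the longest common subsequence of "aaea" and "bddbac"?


LCS of "aaea" and "bddbac"
DP table:
           b    d    d    b    a    c
      0    0    0    0    0    0    0
  a   0    0    0    0    0    1    1
  a   0    0    0    0    0    1    1
  e   0    0    0    0    0    1    1
  a   0    0    0    0    0    1    1
LCS length = dp[4][6] = 1

1


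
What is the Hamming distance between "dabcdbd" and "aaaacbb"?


Comparing "dabcdbd" and "aaaacbb" position by position:
  Position 0: 'd' vs 'a' => differ
  Position 1: 'a' vs 'a' => same
  Position 2: 'b' vs 'a' => differ
  Position 3: 'c' vs 'a' => differ
  Position 4: 'd' vs 'c' => differ
  Position 5: 'b' vs 'b' => same
  Position 6: 'd' vs 'b' => differ
Total differences (Hamming distance): 5

5


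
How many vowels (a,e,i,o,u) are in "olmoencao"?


Input: olmoencao
Checking each character:
  'o' at position 0: vowel (running total: 1)
  'l' at position 1: consonant
  'm' at position 2: consonant
  'o' at position 3: vowel (running total: 2)
  'e' at position 4: vowel (running total: 3)
  'n' at position 5: consonant
  'c' at position 6: consonant
  'a' at position 7: vowel (running total: 4)
  'o' at position 8: vowel (running total: 5)
Total vowels: 5

5


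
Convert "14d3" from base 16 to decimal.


Input: "14d3" in base 16
Positional expansion:
  Digit '1' (value 1) x 16^3 = 4096
  Digit '4' (value 4) x 16^2 = 1024
  Digit 'd' (value 13) x 16^1 = 208
  Digit '3' (value 3) x 16^0 = 3
Sum = 5331

5331


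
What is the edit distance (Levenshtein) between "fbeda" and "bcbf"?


Computing edit distance: "fbeda" -> "bcbf"
DP table:
           b    c    b    f
      0    1    2    3    4
  f   1    1    2    3    3
  b   2    1    2    2    3
  e   3    2    2    3    3
  d   4    3    3    3    4
  a   5    4    4    4    4
Edit distance = dp[5][4] = 4

4


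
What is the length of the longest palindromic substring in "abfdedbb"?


Input: "abfdedbb"
Checking substrings for palindromes:
  [3:6] "ded" (len 3) => palindrome
  [6:8] "bb" (len 2) => palindrome
Longest palindromic substring: "ded" with length 3

3


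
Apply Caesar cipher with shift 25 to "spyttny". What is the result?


Caesar cipher: shift "spyttny" by 25
  's' (pos 18) + 25 = pos 17 = 'r'
  'p' (pos 15) + 25 = pos 14 = 'o'
  'y' (pos 24) + 25 = pos 23 = 'x'
  't' (pos 19) + 25 = pos 18 = 's'
  't' (pos 19) + 25 = pos 18 = 's'
  'n' (pos 13) + 25 = pos 12 = 'm'
  'y' (pos 24) + 25 = pos 23 = 'x'
Result: roxssmx

roxssmx


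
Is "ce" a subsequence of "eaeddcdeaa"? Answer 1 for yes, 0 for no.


Check if "ce" is a subsequence of "eaeddcdeaa"
Greedy scan:
  Position 0 ('e'): no match needed
  Position 1 ('a'): no match needed
  Position 2 ('e'): no match needed
  Position 3 ('d'): no match needed
  Position 4 ('d'): no match needed
  Position 5 ('c'): matches sub[0] = 'c'
  Position 6 ('d'): no match needed
  Position 7 ('e'): matches sub[1] = 'e'
  Position 8 ('a'): no match needed
  Position 9 ('a'): no match needed
All 2 characters matched => is a subsequence

1


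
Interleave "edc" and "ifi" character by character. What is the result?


Interleaving "edc" and "ifi":
  Position 0: 'e' from first, 'i' from second => "ei"
  Position 1: 'd' from first, 'f' from second => "df"
  Position 2: 'c' from first, 'i' from second => "ci"
Result: eidfci

eidfci


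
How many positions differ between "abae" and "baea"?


Comparing "abae" and "baea" position by position:
  Position 0: 'a' vs 'b' => DIFFER
  Position 1: 'b' vs 'a' => DIFFER
  Position 2: 'a' vs 'e' => DIFFER
  Position 3: 'e' vs 'a' => DIFFER
Positions that differ: 4

4


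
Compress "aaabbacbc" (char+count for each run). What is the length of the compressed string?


Input: aaabbacbc
Runs:
  'a' x 3 => "a3"
  'b' x 2 => "b2"
  'a' x 1 => "a1"
  'c' x 1 => "c1"
  'b' x 1 => "b1"
  'c' x 1 => "c1"
Compressed: "a3b2a1c1b1c1"
Compressed length: 12

12


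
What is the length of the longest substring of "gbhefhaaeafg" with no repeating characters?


Input: "gbhefhaaeafg"
Sliding window (track last position of each char):
  Position 0 ('g'): window [0,0] length 1 -- new best
  Position 1 ('b'): window [0,1] length 2 -- new best
  Position 2 ('h'): window [0,2] length 3 -- new best
  Position 3 ('e'): window [0,3] length 4 -- new best
  Position 4 ('f'): window [0,4] length 5 -- new best
  Position 5 ('h'): repeat (last at 2), move window start to 3
  Position 5 ('h'): window [3,5] length 3
  Position 6 ('a'): window [3,6] length 4
  Position 7 ('a'): repeat (last at 6), move window start to 7
  Position 7 ('a'): window [7,7] length 1
  Position 8 ('e'): window [7,8] length 2
  Position 9 ('a'): repeat (last at 7), move window start to 8
  Position 9 ('a'): window [8,9] length 2
  Position 10 ('f'): window [8,10] length 3
  Position 11 ('g'): window [8,11] length 4
Longest substring with no repeats: "gbhef" with length 5

5


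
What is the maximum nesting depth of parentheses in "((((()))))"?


Input: "((((()))))"
Tracking depth:
  Position 0 '(': depth becomes 1
  Position 1 '(': depth becomes 2
  Position 2 '(': depth becomes 3
  Position 3 '(': depth becomes 4
  Position 4 '(': depth becomes 5
  Position 5 ')': depth becomes 4
  Position 6 ')': depth becomes 3
  Position 7 ')': depth becomes 2
  Position 8 ')': depth becomes 1
  Position 9 ')': depth becomes 0
Maximum depth reached: 5

5


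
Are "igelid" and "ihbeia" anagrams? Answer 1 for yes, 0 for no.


Strings: "igelid", "ihbeia"
Sorted first:  degiil
Sorted second: abehii
Differ at position 0: 'd' vs 'a' => not anagrams

0


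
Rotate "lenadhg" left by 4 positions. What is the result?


Input: "lenadhg", rotate left by 4
First 4 characters: "lena"
Remaining characters: "dhg"
Concatenate remaining + first: "dhg" + "lena" = "dhglena"

dhglena


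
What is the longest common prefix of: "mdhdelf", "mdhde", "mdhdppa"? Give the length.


Words: mdhdelf, mdhde, mdhdppa
  Position 0: all 'm' => match
  Position 1: all 'd' => match
  Position 2: all 'h' => match
  Position 3: all 'd' => match
  Position 4: ('e', 'e', 'p') => mismatch, stop
LCP = "mdhd" (length 4)

4


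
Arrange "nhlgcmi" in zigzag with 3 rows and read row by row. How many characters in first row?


Zigzag "nhlgcmi" into 3 rows:
Placing characters:
  'n' => row 0
  'h' => row 1
  'l' => row 2
  'g' => row 1
  'c' => row 0
  'm' => row 1
  'i' => row 2
Rows:
  Row 0: "nc"
  Row 1: "hgm"
  Row 2: "li"
First row length: 2

2


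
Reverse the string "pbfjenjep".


Input: pbfjenjep
Reading characters right to left:
  Position 8: 'p'
  Position 7: 'e'
  Position 6: 'j'
  Position 5: 'n'
  Position 4: 'e'
  Position 3: 'j'
  Position 2: 'f'
  Position 1: 'b'
  Position 0: 'p'
Reversed: pejnejfbp

pejnejfbp


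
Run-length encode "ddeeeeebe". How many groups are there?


Input: ddeeeeebe
Scanning for consecutive runs:
  Group 1: 'd' x 2 (positions 0-1)
  Group 2: 'e' x 5 (positions 2-6)
  Group 3: 'b' x 1 (positions 7-7)
  Group 4: 'e' x 1 (positions 8-8)
Total groups: 4

4


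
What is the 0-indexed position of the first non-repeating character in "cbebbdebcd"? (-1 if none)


Input: cbebbdebcd
Character frequencies:
  'b': 4
  'c': 2
  'd': 2
  'e': 2
Scanning left to right for freq == 1:
  Position 0 ('c'): freq=2, skip
  Position 1 ('b'): freq=4, skip
  Position 2 ('e'): freq=2, skip
  Position 3 ('b'): freq=4, skip
  Position 4 ('b'): freq=4, skip
  Position 5 ('d'): freq=2, skip
  Position 6 ('e'): freq=2, skip
  Position 7 ('b'): freq=4, skip
  Position 8 ('c'): freq=2, skip
  Position 9 ('d'): freq=2, skip
  No unique character found => answer = -1

-1


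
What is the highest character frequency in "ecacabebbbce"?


Input: ecacabebbbce
Character counts:
  'a': 2
  'b': 4
  'c': 3
  'e': 3
Maximum frequency: 4

4


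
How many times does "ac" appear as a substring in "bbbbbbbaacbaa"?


Searching for "ac" in "bbbbbbbaacbaa"
Scanning each position:
  Position 0: "bb" => no
  Position 1: "bb" => no
  Position 2: "bb" => no
  Position 3: "bb" => no
  Position 4: "bb" => no
  Position 5: "bb" => no
  Position 6: "ba" => no
  Position 7: "aa" => no
  Position 8: "ac" => MATCH
  Position 9: "cb" => no
  Position 10: "ba" => no
  Position 11: "aa" => no
Total occurrences: 1

1


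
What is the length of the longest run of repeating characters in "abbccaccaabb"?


Input: "abbccaccaabb"
Scanning for longest run:
  Position 1 ('b'): new char, reset run to 1
  Position 2 ('b'): continues run of 'b', length=2
  Position 3 ('c'): new char, reset run to 1
  Position 4 ('c'): continues run of 'c', length=2
  Position 5 ('a'): new char, reset run to 1
  Position 6 ('c'): new char, reset run to 1
  Position 7 ('c'): continues run of 'c', length=2
  Position 8 ('a'): new char, reset run to 1
  Position 9 ('a'): continues run of 'a', length=2
  Position 10 ('b'): new char, reset run to 1
  Position 11 ('b'): continues run of 'b', length=2
Longest run: 'b' with length 2

2


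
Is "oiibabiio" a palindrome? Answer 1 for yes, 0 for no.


Input: oiibabiio
Reversed: oiibabiio
  Compare pos 0 ('o') with pos 8 ('o'): match
  Compare pos 1 ('i') with pos 7 ('i'): match
  Compare pos 2 ('i') with pos 6 ('i'): match
  Compare pos 3 ('b') with pos 5 ('b'): match
Result: palindrome

1


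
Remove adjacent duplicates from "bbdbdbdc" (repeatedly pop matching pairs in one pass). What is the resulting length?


Input: bbdbdbdc
Stack-based adjacent duplicate removal:
  Read 'b': push. Stack: b
  Read 'b': matches stack top 'b' => pop. Stack: (empty)
  Read 'd': push. Stack: d
  Read 'b': push. Stack: db
  Read 'd': push. Stack: dbd
  Read 'b': push. Stack: dbdb
  Read 'd': push. Stack: dbdbd
  Read 'c': push. Stack: dbdbdc
Final stack: "dbdbdc" (length 6)

6


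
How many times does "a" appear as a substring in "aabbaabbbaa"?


Searching for "a" in "aabbaabbbaa"
Scanning each position:
  Position 0: "a" => MATCH
  Position 1: "a" => MATCH
  Position 2: "b" => no
  Position 3: "b" => no
  Position 4: "a" => MATCH
  Position 5: "a" => MATCH
  Position 6: "b" => no
  Position 7: "b" => no
  Position 8: "b" => no
  Position 9: "a" => MATCH
  Position 10: "a" => MATCH
Total occurrences: 6

6


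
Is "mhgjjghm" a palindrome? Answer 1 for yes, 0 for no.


Input: mhgjjghm
Reversed: mhgjjghm
  Compare pos 0 ('m') with pos 7 ('m'): match
  Compare pos 1 ('h') with pos 6 ('h'): match
  Compare pos 2 ('g') with pos 5 ('g'): match
  Compare pos 3 ('j') with pos 4 ('j'): match
Result: palindrome

1


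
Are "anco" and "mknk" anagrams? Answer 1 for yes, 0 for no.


Strings: "anco", "mknk"
Sorted first:  acno
Sorted second: kkmn
Differ at position 0: 'a' vs 'k' => not anagrams

0


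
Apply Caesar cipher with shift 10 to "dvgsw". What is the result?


Caesar cipher: shift "dvgsw" by 10
  'd' (pos 3) + 10 = pos 13 = 'n'
  'v' (pos 21) + 10 = pos 5 = 'f'
  'g' (pos 6) + 10 = pos 16 = 'q'
  's' (pos 18) + 10 = pos 2 = 'c'
  'w' (pos 22) + 10 = pos 6 = 'g'
Result: nfqcg

nfqcg


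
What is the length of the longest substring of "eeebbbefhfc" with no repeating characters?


Input: "eeebbbefhfc"
Sliding window (track last position of each char):
  Position 0 ('e'): window [0,0] length 1 -- new best
  Position 1 ('e'): repeat (last at 0), move window start to 1
  Position 1 ('e'): window [1,1] length 1
  Position 2 ('e'): repeat (last at 1), move window start to 2
  Position 2 ('e'): window [2,2] length 1
  Position 3 ('b'): window [2,3] length 2 -- new best
  Position 4 ('b'): repeat (last at 3), move window start to 4
  Position 4 ('b'): window [4,4] length 1
  Position 5 ('b'): repeat (last at 4), move window start to 5
  Position 5 ('b'): window [5,5] length 1
  Position 6 ('e'): window [5,6] length 2
  Position 7 ('f'): window [5,7] length 3 -- new best
  Position 8 ('h'): window [5,8] length 4 -- new best
  Position 9 ('f'): repeat (last at 7), move window start to 8
  Position 9 ('f'): window [8,9] length 2
  Position 10 ('c'): window [8,10] length 3
Longest substring with no repeats: "befh" with length 4

4


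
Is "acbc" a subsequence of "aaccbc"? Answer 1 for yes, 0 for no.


Check if "acbc" is a subsequence of "aaccbc"
Greedy scan:
  Position 0 ('a'): matches sub[0] = 'a'
  Position 1 ('a'): no match needed
  Position 2 ('c'): matches sub[1] = 'c'
  Position 3 ('c'): no match needed
  Position 4 ('b'): matches sub[2] = 'b'
  Position 5 ('c'): matches sub[3] = 'c'
All 4 characters matched => is a subsequence

1


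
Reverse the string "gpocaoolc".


Input: gpocaoolc
Reading characters right to left:
  Position 8: 'c'
  Position 7: 'l'
  Position 6: 'o'
  Position 5: 'o'
  Position 4: 'a'
  Position 3: 'c'
  Position 2: 'o'
  Position 1: 'p'
  Position 0: 'g'
Reversed: clooacopg

clooacopg


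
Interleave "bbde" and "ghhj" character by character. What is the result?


Interleaving "bbde" and "ghhj":
  Position 0: 'b' from first, 'g' from second => "bg"
  Position 1: 'b' from first, 'h' from second => "bh"
  Position 2: 'd' from first, 'h' from second => "dh"
  Position 3: 'e' from first, 'j' from second => "ej"
Result: bgbhdhej

bgbhdhej


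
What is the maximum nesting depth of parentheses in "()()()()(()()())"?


Input: "()()()()(()()())"
Tracking depth:
  Position 0 '(': depth becomes 1
  Position 1 ')': depth becomes 0
  Position 2 '(': depth becomes 1
  Position 3 ')': depth becomes 0
  Position 4 '(': depth becomes 1
  Position 5 ')': depth becomes 0
  Position 6 '(': depth becomes 1
  Position 7 ')': depth becomes 0
  Position 8 '(': depth becomes 1
  Position 9 '(': depth becomes 2
  Position 10 ')': depth becomes 1
  Position 11 '(': depth becomes 2
  Position 12 ')': depth becomes 1
  Position 13 '(': depth becomes 2
  Position 14 ')': depth becomes 1
  Position 15 ')': depth becomes 0
Maximum depth reached: 2

2


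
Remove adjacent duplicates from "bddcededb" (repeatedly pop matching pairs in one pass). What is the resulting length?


Input: bddcededb
Stack-based adjacent duplicate removal:
  Read 'b': push. Stack: b
  Read 'd': push. Stack: bd
  Read 'd': matches stack top 'd' => pop. Stack: b
  Read 'c': push. Stack: bc
  Read 'e': push. Stack: bce
  Read 'd': push. Stack: bced
  Read 'e': push. Stack: bcede
  Read 'd': push. Stack: bceded
  Read 'b': push. Stack: bcededb
Final stack: "bcededb" (length 7)

7


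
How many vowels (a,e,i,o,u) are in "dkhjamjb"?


Input: dkhjamjb
Checking each character:
  'd' at position 0: consonant
  'k' at position 1: consonant
  'h' at position 2: consonant
  'j' at position 3: consonant
  'a' at position 4: vowel (running total: 1)
  'm' at position 5: consonant
  'j' at position 6: consonant
  'b' at position 7: consonant
Total vowels: 1

1


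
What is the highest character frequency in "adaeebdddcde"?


Input: adaeebdddcde
Character counts:
  'a': 2
  'b': 1
  'c': 1
  'd': 5
  'e': 3
Maximum frequency: 5

5


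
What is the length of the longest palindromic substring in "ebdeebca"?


Input: "ebdeebca"
Checking substrings for palindromes:
  [3:5] "ee" (len 2) => palindrome
Longest palindromic substring: "ee" with length 2

2


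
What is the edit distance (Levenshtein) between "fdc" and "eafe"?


Computing edit distance: "fdc" -> "eafe"
DP table:
           e    a    f    e
      0    1    2    3    4
  f   1    1    2    2    3
  d   2    2    2    3    3
  c   3    3    3    3    4
Edit distance = dp[3][4] = 4

4


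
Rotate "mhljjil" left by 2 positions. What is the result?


Input: "mhljjil", rotate left by 2
First 2 characters: "mh"
Remaining characters: "ljjil"
Concatenate remaining + first: "ljjil" + "mh" = "ljjilmh"

ljjilmh


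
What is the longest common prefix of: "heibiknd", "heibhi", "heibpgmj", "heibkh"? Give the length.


Words: heibiknd, heibhi, heibpgmj, heibkh
  Position 0: all 'h' => match
  Position 1: all 'e' => match
  Position 2: all 'i' => match
  Position 3: all 'b' => match
  Position 4: ('i', 'h', 'p', 'k') => mismatch, stop
LCP = "heib" (length 4)

4


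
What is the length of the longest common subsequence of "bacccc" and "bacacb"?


LCS of "bacccc" and "bacacb"
DP table:
           b    a    c    a    c    b
      0    0    0    0    0    0    0
  b   0    1    1    1    1    1    1
  a   0    1    2    2    2    2    2
  c   0    1    2    3    3    3    3
  c   0    1    2    3    3    4    4
  c   0    1    2    3    3    4    4
  c   0    1    2    3    3    4    4
LCS length = dp[6][6] = 4

4


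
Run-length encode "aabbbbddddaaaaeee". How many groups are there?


Input: aabbbbddddaaaaeee
Scanning for consecutive runs:
  Group 1: 'a' x 2 (positions 0-1)
  Group 2: 'b' x 4 (positions 2-5)
  Group 3: 'd' x 4 (positions 6-9)
  Group 4: 'a' x 4 (positions 10-13)
  Group 5: 'e' x 3 (positions 14-16)
Total groups: 5

5


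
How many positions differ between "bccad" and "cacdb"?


Comparing "bccad" and "cacdb" position by position:
  Position 0: 'b' vs 'c' => DIFFER
  Position 1: 'c' vs 'a' => DIFFER
  Position 2: 'c' vs 'c' => same
  Position 3: 'a' vs 'd' => DIFFER
  Position 4: 'd' vs 'b' => DIFFER
Positions that differ: 4

4


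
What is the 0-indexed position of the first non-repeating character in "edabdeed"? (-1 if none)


Input: edabdeed
Character frequencies:
  'a': 1
  'b': 1
  'd': 3
  'e': 3
Scanning left to right for freq == 1:
  Position 0 ('e'): freq=3, skip
  Position 1 ('d'): freq=3, skip
  Position 2 ('a'): unique! => answer = 2

2


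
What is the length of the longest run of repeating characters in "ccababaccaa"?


Input: "ccababaccaa"
Scanning for longest run:
  Position 1 ('c'): continues run of 'c', length=2
  Position 2 ('a'): new char, reset run to 1
  Position 3 ('b'): new char, reset run to 1
  Position 4 ('a'): new char, reset run to 1
  Position 5 ('b'): new char, reset run to 1
  Position 6 ('a'): new char, reset run to 1
  Position 7 ('c'): new char, reset run to 1
  Position 8 ('c'): continues run of 'c', length=2
  Position 9 ('a'): new char, reset run to 1
  Position 10 ('a'): continues run of 'a', length=2
Longest run: 'c' with length 2

2


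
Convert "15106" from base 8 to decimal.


Input: "15106" in base 8
Positional expansion:
  Digit '1' (value 1) x 8^4 = 4096
  Digit '5' (value 5) x 8^3 = 2560
  Digit '1' (value 1) x 8^2 = 64
  Digit '0' (value 0) x 8^1 = 0
  Digit '6' (value 6) x 8^0 = 6
Sum = 6726

6726


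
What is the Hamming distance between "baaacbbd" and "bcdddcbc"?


Comparing "baaacbbd" and "bcdddcbc" position by position:
  Position 0: 'b' vs 'b' => same
  Position 1: 'a' vs 'c' => differ
  Position 2: 'a' vs 'd' => differ
  Position 3: 'a' vs 'd' => differ
  Position 4: 'c' vs 'd' => differ
  Position 5: 'b' vs 'c' => differ
  Position 6: 'b' vs 'b' => same
  Position 7: 'd' vs 'c' => differ
Total differences (Hamming distance): 6

6


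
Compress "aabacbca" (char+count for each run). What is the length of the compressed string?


Input: aabacbca
Runs:
  'a' x 2 => "a2"
  'b' x 1 => "b1"
  'a' x 1 => "a1"
  'c' x 1 => "c1"
  'b' x 1 => "b1"
  'c' x 1 => "c1"
  'a' x 1 => "a1"
Compressed: "a2b1a1c1b1c1a1"
Compressed length: 14

14


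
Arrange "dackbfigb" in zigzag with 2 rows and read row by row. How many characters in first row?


Zigzag "dackbfigb" into 2 rows:
Placing characters:
  'd' => row 0
  'a' => row 1
  'c' => row 0
  'k' => row 1
  'b' => row 0
  'f' => row 1
  'i' => row 0
  'g' => row 1
  'b' => row 0
Rows:
  Row 0: "dcbib"
  Row 1: "akfg"
First row length: 5

5


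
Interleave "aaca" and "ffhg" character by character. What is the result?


Interleaving "aaca" and "ffhg":
  Position 0: 'a' from first, 'f' from second => "af"
  Position 1: 'a' from first, 'f' from second => "af"
  Position 2: 'c' from first, 'h' from second => "ch"
  Position 3: 'a' from first, 'g' from second => "ag"
Result: afafchag

afafchag


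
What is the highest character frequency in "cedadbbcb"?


Input: cedadbbcb
Character counts:
  'a': 1
  'b': 3
  'c': 2
  'd': 2
  'e': 1
Maximum frequency: 3

3


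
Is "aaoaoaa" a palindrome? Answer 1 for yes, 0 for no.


Input: aaoaoaa
Reversed: aaoaoaa
  Compare pos 0 ('a') with pos 6 ('a'): match
  Compare pos 1 ('a') with pos 5 ('a'): match
  Compare pos 2 ('o') with pos 4 ('o'): match
Result: palindrome

1


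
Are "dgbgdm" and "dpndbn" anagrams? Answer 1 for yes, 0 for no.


Strings: "dgbgdm", "dpndbn"
Sorted first:  bddggm
Sorted second: bddnnp
Differ at position 3: 'g' vs 'n' => not anagrams

0


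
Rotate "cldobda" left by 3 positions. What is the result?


Input: "cldobda", rotate left by 3
First 3 characters: "cld"
Remaining characters: "obda"
Concatenate remaining + first: "obda" + "cld" = "obdacld"

obdacld


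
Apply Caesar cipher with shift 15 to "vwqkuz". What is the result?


Caesar cipher: shift "vwqkuz" by 15
  'v' (pos 21) + 15 = pos 10 = 'k'
  'w' (pos 22) + 15 = pos 11 = 'l'
  'q' (pos 16) + 15 = pos 5 = 'f'
  'k' (pos 10) + 15 = pos 25 = 'z'
  'u' (pos 20) + 15 = pos 9 = 'j'
  'z' (pos 25) + 15 = pos 14 = 'o'
Result: klfzjo

klfzjo


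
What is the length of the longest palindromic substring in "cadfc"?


Input: "cadfc"
Checking substrings for palindromes:
  No multi-char palindromic substrings found
Longest palindromic substring: "c" with length 1

1


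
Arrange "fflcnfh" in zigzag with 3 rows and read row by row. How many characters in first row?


Zigzag "fflcnfh" into 3 rows:
Placing characters:
  'f' => row 0
  'f' => row 1
  'l' => row 2
  'c' => row 1
  'n' => row 0
  'f' => row 1
  'h' => row 2
Rows:
  Row 0: "fn"
  Row 1: "fcf"
  Row 2: "lh"
First row length: 2

2


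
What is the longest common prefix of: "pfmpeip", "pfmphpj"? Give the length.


Words: pfmpeip, pfmphpj
  Position 0: all 'p' => match
  Position 1: all 'f' => match
  Position 2: all 'm' => match
  Position 3: all 'p' => match
  Position 4: ('e', 'h') => mismatch, stop
LCP = "pfmp" (length 4)

4


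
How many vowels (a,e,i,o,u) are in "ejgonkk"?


Input: ejgonkk
Checking each character:
  'e' at position 0: vowel (running total: 1)
  'j' at position 1: consonant
  'g' at position 2: consonant
  'o' at position 3: vowel (running total: 2)
  'n' at position 4: consonant
  'k' at position 5: consonant
  'k' at position 6: consonant
Total vowels: 2

2


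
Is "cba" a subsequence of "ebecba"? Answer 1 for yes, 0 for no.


Check if "cba" is a subsequence of "ebecba"
Greedy scan:
  Position 0 ('e'): no match needed
  Position 1 ('b'): no match needed
  Position 2 ('e'): no match needed
  Position 3 ('c'): matches sub[0] = 'c'
  Position 4 ('b'): matches sub[1] = 'b'
  Position 5 ('a'): matches sub[2] = 'a'
All 3 characters matched => is a subsequence

1


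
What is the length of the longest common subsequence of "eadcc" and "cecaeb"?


LCS of "eadcc" and "cecaeb"
DP table:
           c    e    c    a    e    b
      0    0    0    0    0    0    0
  e   0    0    1    1    1    1    1
  a   0    0    1    1    2    2    2
  d   0    0    1    1    2    2    2
  c   0    1    1    2    2    2    2
  c   0    1    1    2    2    2    2
LCS length = dp[5][6] = 2

2


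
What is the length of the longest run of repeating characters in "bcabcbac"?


Input: "bcabcbac"
Scanning for longest run:
  Position 1 ('c'): new char, reset run to 1
  Position 2 ('a'): new char, reset run to 1
  Position 3 ('b'): new char, reset run to 1
  Position 4 ('c'): new char, reset run to 1
  Position 5 ('b'): new char, reset run to 1
  Position 6 ('a'): new char, reset run to 1
  Position 7 ('c'): new char, reset run to 1
Longest run: 'b' with length 1

1


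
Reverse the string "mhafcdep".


Input: mhafcdep
Reading characters right to left:
  Position 7: 'p'
  Position 6: 'e'
  Position 5: 'd'
  Position 4: 'c'
  Position 3: 'f'
  Position 2: 'a'
  Position 1: 'h'
  Position 0: 'm'
Reversed: pedcfahm

pedcfahm


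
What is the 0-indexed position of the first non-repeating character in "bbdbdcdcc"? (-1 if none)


Input: bbdbdcdcc
Character frequencies:
  'b': 3
  'c': 3
  'd': 3
Scanning left to right for freq == 1:
  Position 0 ('b'): freq=3, skip
  Position 1 ('b'): freq=3, skip
  Position 2 ('d'): freq=3, skip
  Position 3 ('b'): freq=3, skip
  Position 4 ('d'): freq=3, skip
  Position 5 ('c'): freq=3, skip
  Position 6 ('d'): freq=3, skip
  Position 7 ('c'): freq=3, skip
  Position 8 ('c'): freq=3, skip
  No unique character found => answer = -1

-1


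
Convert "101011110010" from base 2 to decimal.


Input: "101011110010" in base 2
Positional expansion:
  Digit '1' (value 1) x 2^11 = 2048
  Digit '0' (value 0) x 2^10 = 0
  Digit '1' (value 1) x 2^9 = 512
  Digit '0' (value 0) x 2^8 = 0
  Digit '1' (value 1) x 2^7 = 128
  Digit '1' (value 1) x 2^6 = 64
  Digit '1' (value 1) x 2^5 = 32
  Digit '1' (value 1) x 2^4 = 16
  Digit '0' (value 0) x 2^3 = 0
  Digit '0' (value 0) x 2^2 = 0
  Digit '1' (value 1) x 2^1 = 2
  Digit '0' (value 0) x 2^0 = 0
Sum = 2802

2802


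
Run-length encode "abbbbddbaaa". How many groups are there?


Input: abbbbddbaaa
Scanning for consecutive runs:
  Group 1: 'a' x 1 (positions 0-0)
  Group 2: 'b' x 4 (positions 1-4)
  Group 3: 'd' x 2 (positions 5-6)
  Group 4: 'b' x 1 (positions 7-7)
  Group 5: 'a' x 3 (positions 8-10)
Total groups: 5

5


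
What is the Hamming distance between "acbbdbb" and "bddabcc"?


Comparing "acbbdbb" and "bddabcc" position by position:
  Position 0: 'a' vs 'b' => differ
  Position 1: 'c' vs 'd' => differ
  Position 2: 'b' vs 'd' => differ
  Position 3: 'b' vs 'a' => differ
  Position 4: 'd' vs 'b' => differ
  Position 5: 'b' vs 'c' => differ
  Position 6: 'b' vs 'c' => differ
Total differences (Hamming distance): 7

7


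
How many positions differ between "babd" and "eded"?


Comparing "babd" and "eded" position by position:
  Position 0: 'b' vs 'e' => DIFFER
  Position 1: 'a' vs 'd' => DIFFER
  Position 2: 'b' vs 'e' => DIFFER
  Position 3: 'd' vs 'd' => same
Positions that differ: 3

3


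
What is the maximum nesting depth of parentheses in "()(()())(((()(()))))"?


Input: "()(()())(((()(()))))"
Tracking depth:
  Position 0 '(': depth becomes 1
  Position 1 ')': depth becomes 0
  Position 2 '(': depth becomes 1
  Position 3 '(': depth becomes 2
  Position 4 ')': depth becomes 1
  Position 5 '(': depth becomes 2
  Position 6 ')': depth becomes 1
  Position 7 ')': depth becomes 0
  Position 8 '(': depth becomes 1
  Position 9 '(': depth becomes 2
  Position 10 '(': depth becomes 3
  Position 11 '(': depth becomes 4
  Position 12 ')': depth becomes 3
  Position 13 '(': depth becomes 4
  Position 14 '(': depth becomes 5
  Position 15 ')': depth becomes 4
  Position 16 ')': depth becomes 3
  Position 17 ')': depth becomes 2
  Position 18 ')': depth becomes 1
  Position 19 ')': depth becomes 0
Maximum depth reached: 5

5


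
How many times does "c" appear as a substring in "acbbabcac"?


Searching for "c" in "acbbabcac"
Scanning each position:
  Position 0: "a" => no
  Position 1: "c" => MATCH
  Position 2: "b" => no
  Position 3: "b" => no
  Position 4: "a" => no
  Position 5: "b" => no
  Position 6: "c" => MATCH
  Position 7: "a" => no
  Position 8: "c" => MATCH
Total occurrences: 3

3


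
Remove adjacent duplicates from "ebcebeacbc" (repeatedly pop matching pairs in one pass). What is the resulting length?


Input: ebcebeacbc
Stack-based adjacent duplicate removal:
  Read 'e': push. Stack: e
  Read 'b': push. Stack: eb
  Read 'c': push. Stack: ebc
  Read 'e': push. Stack: ebce
  Read 'b': push. Stack: ebceb
  Read 'e': push. Stack: ebcebe
  Read 'a': push. Stack: ebcebea
  Read 'c': push. Stack: ebcebeac
  Read 'b': push. Stack: ebcebeacb
  Read 'c': push. Stack: ebcebeacbc
Final stack: "ebcebeacbc" (length 10)

10


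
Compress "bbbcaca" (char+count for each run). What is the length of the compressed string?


Input: bbbcaca
Runs:
  'b' x 3 => "b3"
  'c' x 1 => "c1"
  'a' x 1 => "a1"
  'c' x 1 => "c1"
  'a' x 1 => "a1"
Compressed: "b3c1a1c1a1"
Compressed length: 10

10


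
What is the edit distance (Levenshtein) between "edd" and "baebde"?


Computing edit distance: "edd" -> "baebde"
DP table:
           b    a    e    b    d    e
      0    1    2    3    4    5    6
  e   1    1    2    2    3    4    5
  d   2    2    2    3    3    3    4
  d   3    3    3    3    4    3    4
Edit distance = dp[3][6] = 4

4


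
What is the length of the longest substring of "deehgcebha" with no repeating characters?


Input: "deehgcebha"
Sliding window (track last position of each char):
  Position 0 ('d'): window [0,0] length 1 -- new best
  Position 1 ('e'): window [0,1] length 2 -- new best
  Position 2 ('e'): repeat (last at 1), move window start to 2
  Position 2 ('e'): window [2,2] length 1
  Position 3 ('h'): window [2,3] length 2
  Position 4 ('g'): window [2,4] length 3 -- new best
  Position 5 ('c'): window [2,5] length 4 -- new best
  Position 6 ('e'): repeat (last at 2), move window start to 3
  Position 6 ('e'): window [3,6] length 4
  Position 7 ('b'): window [3,7] length 5 -- new best
  Position 8 ('h'): repeat (last at 3), move window start to 4
  Position 8 ('h'): window [4,8] length 5
  Position 9 ('a'): window [4,9] length 6 -- new best
Longest substring with no repeats: "gcebha" with length 6

6


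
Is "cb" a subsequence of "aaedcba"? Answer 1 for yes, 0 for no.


Check if "cb" is a subsequence of "aaedcba"
Greedy scan:
  Position 0 ('a'): no match needed
  Position 1 ('a'): no match needed
  Position 2 ('e'): no match needed
  Position 3 ('d'): no match needed
  Position 4 ('c'): matches sub[0] = 'c'
  Position 5 ('b'): matches sub[1] = 'b'
  Position 6 ('a'): no match needed
All 2 characters matched => is a subsequence

1


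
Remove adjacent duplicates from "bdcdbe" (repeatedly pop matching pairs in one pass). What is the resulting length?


Input: bdcdbe
Stack-based adjacent duplicate removal:
  Read 'b': push. Stack: b
  Read 'd': push. Stack: bd
  Read 'c': push. Stack: bdc
  Read 'd': push. Stack: bdcd
  Read 'b': push. Stack: bdcdb
  Read 'e': push. Stack: bdcdbe
Final stack: "bdcdbe" (length 6)

6


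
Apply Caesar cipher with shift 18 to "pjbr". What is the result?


Caesar cipher: shift "pjbr" by 18
  'p' (pos 15) + 18 = pos 7 = 'h'
  'j' (pos 9) + 18 = pos 1 = 'b'
  'b' (pos 1) + 18 = pos 19 = 't'
  'r' (pos 17) + 18 = pos 9 = 'j'
Result: hbtj

hbtj


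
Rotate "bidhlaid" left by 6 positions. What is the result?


Input: "bidhlaid", rotate left by 6
First 6 characters: "bidhla"
Remaining characters: "id"
Concatenate remaining + first: "id" + "bidhla" = "idbidhla"

idbidhla


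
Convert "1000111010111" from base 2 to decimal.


Input: "1000111010111" in base 2
Positional expansion:
  Digit '1' (value 1) x 2^12 = 4096
  Digit '0' (value 0) x 2^11 = 0
  Digit '0' (value 0) x 2^10 = 0
  Digit '0' (value 0) x 2^9 = 0
  Digit '1' (value 1) x 2^8 = 256
  Digit '1' (value 1) x 2^7 = 128
  Digit '1' (value 1) x 2^6 = 64
  Digit '0' (value 0) x 2^5 = 0
  Digit '1' (value 1) x 2^4 = 16
  Digit '0' (value 0) x 2^3 = 0
  Digit '1' (value 1) x 2^2 = 4
  Digit '1' (value 1) x 2^1 = 2
  Digit '1' (value 1) x 2^0 = 1
Sum = 4567

4567


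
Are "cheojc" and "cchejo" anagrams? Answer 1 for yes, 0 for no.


Strings: "cheojc", "cchejo"
Sorted first:  ccehjo
Sorted second: ccehjo
Sorted forms match => anagrams

1


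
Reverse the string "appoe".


Input: appoe
Reading characters right to left:
  Position 4: 'e'
  Position 3: 'o'
  Position 2: 'p'
  Position 1: 'p'
  Position 0: 'a'
Reversed: eoppa

eoppa


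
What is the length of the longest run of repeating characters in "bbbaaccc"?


Input: "bbbaaccc"
Scanning for longest run:
  Position 1 ('b'): continues run of 'b', length=2
  Position 2 ('b'): continues run of 'b', length=3
  Position 3 ('a'): new char, reset run to 1
  Position 4 ('a'): continues run of 'a', length=2
  Position 5 ('c'): new char, reset run to 1
  Position 6 ('c'): continues run of 'c', length=2
  Position 7 ('c'): continues run of 'c', length=3
Longest run: 'b' with length 3

3


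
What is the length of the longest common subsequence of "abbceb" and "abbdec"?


LCS of "abbceb" and "abbdec"
DP table:
           a    b    b    d    e    c
      0    0    0    0    0    0    0
  a   0    1    1    1    1    1    1
  b   0    1    2    2    2    2    2
  b   0    1    2    3    3    3    3
  c   0    1    2    3    3    3    4
  e   0    1    2    3    3    4    4
  b   0    1    2    3    3    4    4
LCS length = dp[6][6] = 4

4


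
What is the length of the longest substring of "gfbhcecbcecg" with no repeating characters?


Input: "gfbhcecbcecg"
Sliding window (track last position of each char):
  Position 0 ('g'): window [0,0] length 1 -- new best
  Position 1 ('f'): window [0,1] length 2 -- new best
  Position 2 ('b'): window [0,2] length 3 -- new best
  Position 3 ('h'): window [0,3] length 4 -- new best
  Position 4 ('c'): window [0,4] length 5 -- new best
  Position 5 ('e'): window [0,5] length 6 -- new best
  Position 6 ('c'): repeat (last at 4), move window start to 5
  Position 6 ('c'): window [5,6] length 2
  Position 7 ('b'): window [5,7] length 3
  Position 8 ('c'): repeat (last at 6), move window start to 7
  Position 8 ('c'): window [7,8] length 2
  Position 9 ('e'): window [7,9] length 3
  Position 10 ('c'): repeat (last at 8), move window start to 9
  Position 10 ('c'): window [9,10] length 2
  Position 11 ('g'): window [9,11] length 3
Longest substring with no repeats: "gfbhce" with length 6

6


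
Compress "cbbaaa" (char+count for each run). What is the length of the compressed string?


Input: cbbaaa
Runs:
  'c' x 1 => "c1"
  'b' x 2 => "b2"
  'a' x 3 => "a3"
Compressed: "c1b2a3"
Compressed length: 6

6


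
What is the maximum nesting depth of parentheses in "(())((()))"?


Input: "(())((()))"
Tracking depth:
  Position 0 '(': depth becomes 1
  Position 1 '(': depth becomes 2
  Position 2 ')': depth becomes 1
  Position 3 ')': depth becomes 0
  Position 4 '(': depth becomes 1
  Position 5 '(': depth becomes 2
  Position 6 '(': depth becomes 3
  Position 7 ')': depth becomes 2
  Position 8 ')': depth becomes 1
  Position 9 ')': depth becomes 0
Maximum depth reached: 3

3


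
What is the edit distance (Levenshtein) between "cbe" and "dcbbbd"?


Computing edit distance: "cbe" -> "dcbbbd"
DP table:
           d    c    b    b    b    d
      0    1    2    3    4    5    6
  c   1    1    1    2    3    4    5
  b   2    2    2    1    2    3    4
  e   3    3    3    2    2    3    4
Edit distance = dp[3][6] = 4

4


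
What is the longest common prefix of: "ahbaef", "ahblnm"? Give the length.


Words: ahbaef, ahblnm
  Position 0: all 'a' => match
  Position 1: all 'h' => match
  Position 2: all 'b' => match
  Position 3: ('a', 'l') => mismatch, stop
LCP = "ahb" (length 3)

3


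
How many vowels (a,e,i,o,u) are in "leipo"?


Input: leipo
Checking each character:
  'l' at position 0: consonant
  'e' at position 1: vowel (running total: 1)
  'i' at position 2: vowel (running total: 2)
  'p' at position 3: consonant
  'o' at position 4: vowel (running total: 3)
Total vowels: 3

3


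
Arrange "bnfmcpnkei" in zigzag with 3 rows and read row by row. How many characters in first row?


Zigzag "bnfmcpnkei" into 3 rows:
Placing characters:
  'b' => row 0
  'n' => row 1
  'f' => row 2
  'm' => row 1
  'c' => row 0
  'p' => row 1
  'n' => row 2
  'k' => row 1
  'e' => row 0
  'i' => row 1
Rows:
  Row 0: "bce"
  Row 1: "nmpki"
  Row 2: "fn"
First row length: 3

3


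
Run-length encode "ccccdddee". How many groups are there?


Input: ccccdddee
Scanning for consecutive runs:
  Group 1: 'c' x 4 (positions 0-3)
  Group 2: 'd' x 3 (positions 4-6)
  Group 3: 'e' x 2 (positions 7-8)
Total groups: 3

3


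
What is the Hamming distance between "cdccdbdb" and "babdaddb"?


Comparing "cdccdbdb" and "babdaddb" position by position:
  Position 0: 'c' vs 'b' => differ
  Position 1: 'd' vs 'a' => differ
  Position 2: 'c' vs 'b' => differ
  Position 3: 'c' vs 'd' => differ
  Position 4: 'd' vs 'a' => differ
  Position 5: 'b' vs 'd' => differ
  Position 6: 'd' vs 'd' => same
  Position 7: 'b' vs 'b' => same
Total differences (Hamming distance): 6

6


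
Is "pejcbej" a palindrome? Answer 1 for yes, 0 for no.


Input: pejcbej
Reversed: jebcjep
  Compare pos 0 ('p') with pos 6 ('j'): MISMATCH
  Compare pos 1 ('e') with pos 5 ('e'): match
  Compare pos 2 ('j') with pos 4 ('b'): MISMATCH
Result: not a palindrome

0


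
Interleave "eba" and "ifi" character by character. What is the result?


Interleaving "eba" and "ifi":
  Position 0: 'e' from first, 'i' from second => "ei"
  Position 1: 'b' from first, 'f' from second => "bf"
  Position 2: 'a' from first, 'i' from second => "ai"
Result: eibfai

eibfai


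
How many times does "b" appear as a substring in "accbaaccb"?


Searching for "b" in "accbaaccb"
Scanning each position:
  Position 0: "a" => no
  Position 1: "c" => no
  Position 2: "c" => no
  Position 3: "b" => MATCH
  Position 4: "a" => no
  Position 5: "a" => no
  Position 6: "c" => no
  Position 7: "c" => no
  Position 8: "b" => MATCH
Total occurrences: 2

2


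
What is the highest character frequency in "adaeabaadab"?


Input: adaeabaadab
Character counts:
  'a': 6
  'b': 2
  'd': 2
  'e': 1
Maximum frequency: 6

6


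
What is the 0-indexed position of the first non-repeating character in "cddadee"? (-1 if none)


Input: cddadee
Character frequencies:
  'a': 1
  'c': 1
  'd': 3
  'e': 2
Scanning left to right for freq == 1:
  Position 0 ('c'): unique! => answer = 0

0


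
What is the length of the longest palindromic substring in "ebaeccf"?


Input: "ebaeccf"
Checking substrings for palindromes:
  [4:6] "cc" (len 2) => palindrome
Longest palindromic substring: "cc" with length 2

2


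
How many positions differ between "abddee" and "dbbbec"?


Comparing "abddee" and "dbbbec" position by position:
  Position 0: 'a' vs 'd' => DIFFER
  Position 1: 'b' vs 'b' => same
  Position 2: 'd' vs 'b' => DIFFER
  Position 3: 'd' vs 'b' => DIFFER
  Position 4: 'e' vs 'e' => same
  Position 5: 'e' vs 'c' => DIFFER
Positions that differ: 4

4


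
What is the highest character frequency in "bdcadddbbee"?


Input: bdcadddbbee
Character counts:
  'a': 1
  'b': 3
  'c': 1
  'd': 4
  'e': 2
Maximum frequency: 4

4


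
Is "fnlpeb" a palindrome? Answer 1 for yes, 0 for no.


Input: fnlpeb
Reversed: beplnf
  Compare pos 0 ('f') with pos 5 ('b'): MISMATCH
  Compare pos 1 ('n') with pos 4 ('e'): MISMATCH
  Compare pos 2 ('l') with pos 3 ('p'): MISMATCH
Result: not a palindrome

0


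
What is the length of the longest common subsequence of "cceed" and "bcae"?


LCS of "cceed" and "bcae"
DP table:
           b    c    a    e
      0    0    0    0    0
  c   0    0    1    1    1
  c   0    0    1    1    1
  e   0    0    1    1    2
  e   0    0    1    1    2
  d   0    0    1    1    2
LCS length = dp[5][4] = 2

2


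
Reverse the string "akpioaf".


Input: akpioaf
Reading characters right to left:
  Position 6: 'f'
  Position 5: 'a'
  Position 4: 'o'
  Position 3: 'i'
  Position 2: 'p'
  Position 1: 'k'
  Position 0: 'a'
Reversed: faoipka

faoipka


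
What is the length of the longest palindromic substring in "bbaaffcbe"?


Input: "bbaaffcbe"
Checking substrings for palindromes:
  [0:2] "bb" (len 2) => palindrome
  [2:4] "aa" (len 2) => palindrome
  [4:6] "ff" (len 2) => palindrome
Longest palindromic substring: "bb" with length 2

2


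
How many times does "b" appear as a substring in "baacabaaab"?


Searching for "b" in "baacabaaab"
Scanning each position:
  Position 0: "b" => MATCH
  Position 1: "a" => no
  Position 2: "a" => no
  Position 3: "c" => no
  Position 4: "a" => no
  Position 5: "b" => MATCH
  Position 6: "a" => no
  Position 7: "a" => no
  Position 8: "a" => no
  Position 9: "b" => MATCH
Total occurrences: 3

3


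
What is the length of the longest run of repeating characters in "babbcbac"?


Input: "babbcbac"
Scanning for longest run:
  Position 1 ('a'): new char, reset run to 1
  Position 2 ('b'): new char, reset run to 1
  Position 3 ('b'): continues run of 'b', length=2
  Position 4 ('c'): new char, reset run to 1
  Position 5 ('b'): new char, reset run to 1
  Position 6 ('a'): new char, reset run to 1
  Position 7 ('c'): new char, reset run to 1
Longest run: 'b' with length 2

2
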